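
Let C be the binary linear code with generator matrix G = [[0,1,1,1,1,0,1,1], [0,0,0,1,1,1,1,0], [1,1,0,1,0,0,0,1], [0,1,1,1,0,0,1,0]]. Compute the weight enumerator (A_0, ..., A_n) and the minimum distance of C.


Weight distribution: A_0 = 1, A_2 = 1, A_4 = 11, A_6 = 3. Minimum distance d = 2.

Enumerate all 2^4 = 16 messages m ∈ F_2^4.
For each, compute codeword c = mG in F_2^8, then tally its weight.
  m = 0000 → c = 00000000, weight = 0.
  m = 1000 → c = 01111011, weight = 6.
  m = 0100 → c = 00011110, weight = 4.
  m = 1100 → c = 01100101, weight = 4.
  m = 0010 → c = 11010001, weight = 4.
  m = 1010 → c = 10101010, weight = 4.
  m = 0110 → c = 11001111, weight = 6.
  m = 1110 → c = 10110100, weight = 4.
  m = 0001 → c = 01110010, weight = 4.
  m = 1001 → c = 00001001, weight = 2.
  m = 0101 → c = 01101100, weight = 4.
  m = 1101 → c = 00010111, weight = 4.
  m = 0011 → c = 10100011, weight = 4.
  m = 1011 → c = 11011000, weight = 4.
  m = 0111 → c = 10111101, weight = 6.
  m = 1111 → c = 11000110, weight = 4.
Tally weights:
  weight 0: 1 codewords.
  weight 2: 1 codewords.
  weight 4: 11 codewords.
  weight 6: 3 codewords.
Minimum distance d = smallest w > 0 with A_w > 0 = 2.
Sanity: Σ A_w = 16 = 2^4 = 16 ✓.


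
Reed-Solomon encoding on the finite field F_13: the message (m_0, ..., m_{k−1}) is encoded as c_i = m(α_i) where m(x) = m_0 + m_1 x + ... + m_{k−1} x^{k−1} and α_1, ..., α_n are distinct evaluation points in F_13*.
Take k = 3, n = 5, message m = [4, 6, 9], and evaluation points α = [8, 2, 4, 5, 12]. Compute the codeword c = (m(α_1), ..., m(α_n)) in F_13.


c = [4, 0, 3, 12, 7]

Message polynomial: m(x) = 4 + 6·x + 9·x^2 (mod 13).
For each evaluation point α_i, compute m(α_i) mod 13:
  α_1 = 8: Horner steps 9 → 0 → 4, so m(8) = 4.
  α_2 = 2: Horner steps 9 → 11 → 0, so m(2) = 0.
  α_3 = 4: Horner steps 9 → 3 → 3, so m(4) = 3.
  α_4 = 5: Horner steps 9 → 12 → 12, so m(5) = 12.
  α_5 = 12: Horner steps 9 → 10 → 7, so m(12) = 7.
Codeword c = [4, 0, 3, 12, 7] ∈ F_13^5.


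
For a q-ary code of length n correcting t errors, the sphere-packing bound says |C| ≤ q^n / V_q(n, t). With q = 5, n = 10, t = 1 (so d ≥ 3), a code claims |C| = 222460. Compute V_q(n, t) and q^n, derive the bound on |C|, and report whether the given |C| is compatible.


V_q(n, t) = 41, q^n = 9765625, Hamming bound = 238185, |C| = 222460 ≤ bound (satisfied).

Step 1: Compute V_q(n, t) = Σ_{j=0}^1 C(n, j) (q−1)^j.
  j = 0: C(10,0)·(4)^0 = 1·1 = 1.
  j = 1: C(10,1)·(4)^1 = 10·4 = 40.
  V_q(n, t) = 1 + 40 = 41.
Step 2: q^n = 5^10 = 9765625.
Step 3: Hamming bound ⌊q^n / V_q(n,t)⌋ = ⌊9765625/41⌋ = 238185.
Step 4: Compare |C| = 222460 to 238185: satisfied.
The claimed |C| lies below the Hamming bound.


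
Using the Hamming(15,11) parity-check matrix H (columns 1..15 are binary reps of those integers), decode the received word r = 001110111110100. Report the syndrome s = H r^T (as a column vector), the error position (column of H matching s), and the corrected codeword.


s = (1, 0, 0, 0)^T, error position = 8, corrected codeword c = 001110101110100

Compute s = H r^T mod 2 one row at a time:
  s_1 = 1 + 1 + 1 + 1 + 0 + 1 + 0 + 0 = 5 ≡ 1 (mod 2).
  s_2 = 1 + 1 + 0 + 1 + 0 + 1 + 0 + 0 = 4 ≡ 0 (mod 2).
  s_3 = 0 + 1 + 0 + 1 + 1 + 1 + 0 + 0 = 4 ≡ 0 (mod 2).
  s_4 = 0 + 1 + 1 + 1 + 1 + 1 + 1 + 0 = 6 ≡ 0 (mod 2).
s = (1, 0, 0, 0)^T — this equals column 8 of H (binary 1000), so error is at position 8.
Correct: flip bit 8 of r = 001110111110100 to get c = 001110101110100.


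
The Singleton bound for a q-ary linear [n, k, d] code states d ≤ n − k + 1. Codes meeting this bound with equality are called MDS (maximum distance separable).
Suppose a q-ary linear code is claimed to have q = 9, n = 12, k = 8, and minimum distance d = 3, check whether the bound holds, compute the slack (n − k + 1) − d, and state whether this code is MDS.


Singleton RHS = n − k + 1 = 5, slack = 2, bound satisfied, not MDS.

Singleton bound: d ≤ n − k + 1.
Here n = 12, k = 8, so n − k + 1 = 5.
Given d = 3, check d ≤ 5: YES.
Slack = (n − k + 1) − d = 2.
The code is NOT MDS (slack = 2 > 0).
Description: the claimed parameters are [12, 8, 3]_9; such a code would be non-MDS.


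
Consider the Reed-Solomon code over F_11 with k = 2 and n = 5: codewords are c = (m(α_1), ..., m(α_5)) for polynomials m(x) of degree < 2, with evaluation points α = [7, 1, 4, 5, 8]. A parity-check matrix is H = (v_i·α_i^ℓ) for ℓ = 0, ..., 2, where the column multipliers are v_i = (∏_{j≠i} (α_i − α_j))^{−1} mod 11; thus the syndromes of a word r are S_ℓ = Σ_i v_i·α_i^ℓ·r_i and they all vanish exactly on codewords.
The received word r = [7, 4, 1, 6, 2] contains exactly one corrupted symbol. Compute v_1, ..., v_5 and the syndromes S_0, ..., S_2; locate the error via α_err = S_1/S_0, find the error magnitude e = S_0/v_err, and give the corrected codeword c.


S = (7, 6, 2), error at position 3, error magnitude e = 1, c = [7, 4, 0, 6, 2].

Step 1: column multipliers v_i = (∏_{j≠i}(α_i − α_j))^{−1} mod 11.
  i = 1 (α = 7): (7−1)(7−4)(7−5)(7−8) = 6·3·2·(−1) = −36 ≡ 8, so v_1 = 8^{−1} = 7 (mod 11).
  i = 2 (α = 1): (1−7)(1−4)(1−5)(1−8) = (−6)·(−3)·(−4)·(−7) = 504 ≡ 9, so v_2 = 9^{−1} = 5 (mod 11).
  i = 3 (α = 4): (4−7)(4−1)(4−5)(4−8) = (−3)·3·(−1)·(−4) = −36 ≡ 8, so v_3 = 8^{−1} = 7 (mod 11).
  i = 4 (α = 5): (5−7)(5−1)(5−4)(5−8) = (−2)·4·1·(−3) = 24 ≡ 2, so v_4 = 2^{−1} = 6 (mod 11).
  i = 5 (α = 8): (8−7)(8−1)(8−4)(8−5) = 1·7·4·3 = 84 ≡ 7, so v_5 = 7^{−1} = 8 (mod 11).
  v = [7, 5, 7, 6, 8].
Step 2: syndromes of r = [7, 4, 1, 6, 2] (all sums mod 11).
  S_0 = Σ v_i r_i = 7·7 + 5·4 + 7·1 + 6·6 + 8·2 = 128 ≡ 7.
  S_1 = Σ v_i α_i r_i = 7·7·7 + 5·1·4 + 7·4·1 + 6·5·6 + 8·8·2 = 699 ≡ 6.
  α_i^2 mod 11 = [5, 1, 5, 3, 9].
  S_2 = Σ v_i α_i^2 r_i = 7·5·7 + 5·1·4 + 7·5·1 + 6·3·6 + 8·9·2 = 552 ≡ 2.
  S = (7, 6, 2) ≠ 0, so r is not a codeword (an error is present).
Step 3: locate the error. For a single error e at position i, S_ℓ = v_i·e·α_i^ℓ, so α_err = S_1/S_0.
  S_0^{−1} = 7^{−1} = 8 (mod 11), so α_err = 6·8 = 48 ≡ 4 = α_3. Error position i = 3.
  Consistency check: S_2/S_1 = 2·2 = 4 ≡ 4 = α_err ✓ (single-error assumption holds).
Step 4: error magnitude e = S_0/v_3 = S_0·∏_{j≠3}(α_3 − α_j) = 7·8 = 56 ≡ 1 (mod 11).
Step 5: correct position 3: c_3 = r_3 − e = 1 − 1 ≡ 0 (mod 11). Hence c = [7, 4, 0, 6, 2].
  Check: interpolating c through the α_i gives m(x) = 9 + 6·x (degree < 2) with m(α_i) = c_i for every i, so c is indeed a codeword.


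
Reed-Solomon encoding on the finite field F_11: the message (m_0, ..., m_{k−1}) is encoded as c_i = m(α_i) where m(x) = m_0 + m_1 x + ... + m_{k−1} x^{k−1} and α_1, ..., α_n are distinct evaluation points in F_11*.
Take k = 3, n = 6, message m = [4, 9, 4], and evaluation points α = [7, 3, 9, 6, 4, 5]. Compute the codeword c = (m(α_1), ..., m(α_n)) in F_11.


c = [10, 1, 2, 4, 5, 6]

Message polynomial: m(x) = 4 + 9·x + 4·x^2 (mod 11).
For each evaluation point α_i, compute m(α_i) mod 11:
  α_1 = 7: Horner steps 4 → 4 → 10, so m(7) = 10.
  α_2 = 3: Horner steps 4 → 10 → 1, so m(3) = 1.
  α_3 = 9: Horner steps 4 → 1 → 2, so m(9) = 2.
  α_4 = 6: Horner steps 4 → 0 → 4, so m(6) = 4.
  α_5 = 4: Horner steps 4 → 3 → 5, so m(4) = 5.
  α_6 = 5: Horner steps 4 → 7 → 6, so m(5) = 6.
Codeword c = [10, 1, 2, 4, 5, 6] ∈ F_11^6.


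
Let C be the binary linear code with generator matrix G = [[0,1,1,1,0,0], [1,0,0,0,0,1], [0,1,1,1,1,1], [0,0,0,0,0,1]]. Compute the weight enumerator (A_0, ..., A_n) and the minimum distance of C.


Weight distribution: A_0 = 1, A_1 = 3, A_2 = 3, A_3 = 2, A_4 = 3, A_5 = 3, A_6 = 1. Minimum distance d = 1.

Enumerate all 2^4 = 16 messages m ∈ F_2^4.
For each, compute codeword c = mG in F_2^6, then tally its weight.
  m = 0000 → c = 000000, weight = 0.
  m = 1000 → c = 011100, weight = 3.
  m = 0100 → c = 100001, weight = 2.
  m = 1100 → c = 111101, weight = 5.
  m = 0010 → c = 011111, weight = 5.
  m = 1010 → c = 000011, weight = 2.
  m = 0110 → c = 111110, weight = 5.
  m = 1110 → c = 100010, weight = 2.
  m = 0001 → c = 000001, weight = 1.
  m = 1001 → c = 011101, weight = 4.
  m = 0101 → c = 100000, weight = 1.
  m = 1101 → c = 111100, weight = 4.
  m = 0011 → c = 011110, weight = 4.
  m = 1011 → c = 000010, weight = 1.
  m = 0111 → c = 111111, weight = 6.
  m = 1111 → c = 100011, weight = 3.
Tally weights:
  weight 0: 1 codewords.
  weight 1: 3 codewords.
  weight 2: 3 codewords.
  weight 3: 2 codewords.
  weight 4: 3 codewords.
  weight 5: 3 codewords.
  weight 6: 1 codewords.
Minimum distance d = smallest w > 0 with A_w > 0 = 1.
Sanity: Σ A_w = 16 = 2^4 = 16 ✓.


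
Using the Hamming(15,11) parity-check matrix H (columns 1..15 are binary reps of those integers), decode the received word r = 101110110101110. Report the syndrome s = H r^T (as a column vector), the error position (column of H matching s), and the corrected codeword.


s = (1, 0, 0, 1)^T, error position = 9, corrected codeword c = 101110111101110

Compute s = H r^T mod 2 one row at a time:
  s_1 = 1 + 0 + 1 + 0 + 1 + 1 + 1 + 0 = 5 ≡ 1 (mod 2).
  s_2 = 1 + 1 + 0 + 1 + 1 + 1 + 1 + 0 = 6 ≡ 0 (mod 2).
  s_3 = 0 + 1 + 0 + 1 + 1 + 0 + 1 + 0 = 4 ≡ 0 (mod 2).
  s_4 = 1 + 1 + 1 + 1 + 0 + 0 + 1 + 0 = 5 ≡ 1 (mod 2).
s = (1, 0, 0, 1)^T — this equals column 9 of H (binary 1001), so error is at position 9.
Correct: flip bit 9 of r = 101110110101110 to get c = 101110111101110.


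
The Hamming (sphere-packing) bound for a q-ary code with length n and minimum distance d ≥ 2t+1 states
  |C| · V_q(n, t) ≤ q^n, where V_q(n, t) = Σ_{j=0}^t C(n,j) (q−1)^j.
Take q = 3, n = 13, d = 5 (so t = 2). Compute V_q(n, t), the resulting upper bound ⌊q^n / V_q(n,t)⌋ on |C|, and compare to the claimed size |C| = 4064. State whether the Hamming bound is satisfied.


V_q(n, t) = 339, q^n = 1594323, Hamming bound = 4703, |C| = 4064 ≤ bound (satisfied).

Step 1: Compute V_q(n, t) = Σ_{j=0}^2 C(n, j) (q−1)^j.
  j = 0: C(13,0)·(2)^0 = 1·1 = 1.
  j = 1: C(13,1)·(2)^1 = 13·2 = 26.
  j = 2: C(13,2)·(2)^2 = 78·4 = 312.
  V_q(n, t) = 1 + 26 + 312 = 339.
Step 2: q^n = 3^13 = 1594323.
Step 3: Hamming bound ⌊q^n / V_q(n,t)⌋ = ⌊1594323/339⌋ = 4703.
Step 4: Compare |C| = 4064 to 4703: satisfied.
The claimed |C| lies below the Hamming bound.


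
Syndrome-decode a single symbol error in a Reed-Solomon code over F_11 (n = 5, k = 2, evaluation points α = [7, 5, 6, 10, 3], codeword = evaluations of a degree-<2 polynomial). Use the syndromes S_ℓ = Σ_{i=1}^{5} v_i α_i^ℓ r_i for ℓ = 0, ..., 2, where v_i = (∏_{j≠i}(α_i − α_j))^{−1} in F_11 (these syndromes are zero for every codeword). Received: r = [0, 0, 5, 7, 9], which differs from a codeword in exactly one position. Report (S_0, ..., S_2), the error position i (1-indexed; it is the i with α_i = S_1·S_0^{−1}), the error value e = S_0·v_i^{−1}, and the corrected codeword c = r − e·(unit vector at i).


S = (6, 8, 7), error at position 2, error magnitude e = 1, c = [0, 10, 5, 7, 9].

Step 1: column multipliers v_i = (∏_{j≠i}(α_i − α_j))^{−1} mod 11.
  i = 1 (α = 7): (7−5)(7−6)(7−10)(7−3) = 2·1·(−3)·4 = −24 ≡ 9, so v_1 = 9^{−1} = 5 (mod 11).
  i = 2 (α = 5): (5−7)(5−6)(5−10)(5−3) = (−2)·(−1)·(−5)·2 = −20 ≡ 2, so v_2 = 2^{−1} = 6 (mod 11).
  i = 3 (α = 6): (6−7)(6−5)(6−10)(6−3) = (−1)·1·(−4)·3 = 12 ≡ 1, so v_3 = 1^{−1} = 1 (mod 11).
  i = 4 (α = 10): (10−7)(10−5)(10−6)(10−3) = 3·5·4·7 = 420 ≡ 2, so v_4 = 2^{−1} = 6 (mod 11).
  i = 5 (α = 3): (3−7)(3−5)(3−6)(3−10) = (−4)·(−2)·(−3)·(−7) = 168 ≡ 3, so v_5 = 3^{−1} = 4 (mod 11).
  v = [5, 6, 1, 6, 4].
Step 2: syndromes of r = [0, 0, 5, 7, 9] (all sums mod 11).
  S_0 = Σ v_i r_i = 5·0 + 6·0 + 1·5 + 6·7 + 4·9 = 83 ≡ 6.
  S_1 = Σ v_i α_i r_i = 5·7·0 + 6·5·0 + 1·6·5 + 6·10·7 + 4·3·9 = 558 ≡ 8.
  α_i^2 mod 11 = [5, 3, 3, 1, 9].
  S_2 = Σ v_i α_i^2 r_i = 5·5·0 + 6·3·0 + 1·3·5 + 6·1·7 + 4·9·9 = 381 ≡ 7.
  S = (6, 8, 7) ≠ 0, so r is not a codeword (an error is present).
Step 3: locate the error. For a single error e at position i, S_ℓ = v_i·e·α_i^ℓ, so α_err = S_1/S_0.
  S_0^{−1} = 6^{−1} = 2 (mod 11), so α_err = 8·2 = 16 ≡ 5 = α_2. Error position i = 2.
  Consistency check: S_2/S_1 = 7·7 = 49 ≡ 5 = α_err ✓ (single-error assumption holds).
Step 4: error magnitude e = S_0/v_2 = S_0·∏_{j≠2}(α_2 − α_j) = 6·2 = 12 ≡ 1 (mod 11).
Step 5: correct position 2: c_2 = r_2 − e = 0 − 1 ≡ 10 (mod 11). Hence c = [0, 10, 5, 7, 9].
  Check: interpolating c through the α_i gives m(x) = 2 + 6·x (degree < 2) with m(α_i) = c_i for every i, so c is indeed a codeword.


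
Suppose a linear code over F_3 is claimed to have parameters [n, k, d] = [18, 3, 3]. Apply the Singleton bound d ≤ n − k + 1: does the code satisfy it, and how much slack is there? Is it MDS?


Singleton RHS = n − k + 1 = 16, slack = 13, bound satisfied, not MDS.

Singleton bound: d ≤ n − k + 1.
Here n = 18, k = 3, so n − k + 1 = 16.
Given d = 3, check d ≤ 16: YES.
Slack = (n − k + 1) − d = 13.
The code is NOT MDS (slack = 13 > 0).
Description: the claimed parameters are [18, 3, 3]_3; such a code would be non-MDS.


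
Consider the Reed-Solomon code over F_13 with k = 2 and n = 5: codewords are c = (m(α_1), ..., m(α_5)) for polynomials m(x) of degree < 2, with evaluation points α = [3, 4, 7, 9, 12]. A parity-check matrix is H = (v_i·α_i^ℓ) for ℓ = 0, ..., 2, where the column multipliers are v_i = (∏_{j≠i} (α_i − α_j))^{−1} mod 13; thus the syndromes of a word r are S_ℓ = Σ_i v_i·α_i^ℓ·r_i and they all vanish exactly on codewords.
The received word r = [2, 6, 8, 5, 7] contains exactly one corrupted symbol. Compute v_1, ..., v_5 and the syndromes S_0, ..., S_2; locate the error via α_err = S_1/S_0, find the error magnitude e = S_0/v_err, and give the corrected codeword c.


S = (5, 2, 6), error at position 1, error magnitude e = 1, c = [1, 6, 8, 5, 7].

Step 1: column multipliers v_i = (∏_{j≠i}(α_i − α_j))^{−1} mod 13.
  i = 1 (α = 3): (3−4)(3−7)(3−9)(3−12) = (−1)·(−4)·(−6)·(−9) = 216 ≡ 8, so v_1 = 8^{−1} = 5 (mod 13).
  i = 2 (α = 4): (4−3)(4−7)(4−9)(4−12) = 1·(−3)·(−5)·(−8) = −120 ≡ 10, so v_2 = 10^{−1} = 4 (mod 13).
  i = 3 (α = 7): (7−3)(7−4)(7−9)(7−12) = 4·3·(−2)·(−5) = 120 ≡ 3, so v_3 = 3^{−1} = 9 (mod 13).
  i = 4 (α = 9): (9−3)(9−4)(9−7)(9−12) = 6·5·2·(−3) = −180 ≡ 2, so v_4 = 2^{−1} = 7 (mod 13).
  i = 5 (α = 12): (12−3)(12−4)(12−7)(12−9) = 9·8·5·3 = 1080 ≡ 1, so v_5 = 1^{−1} = 1 (mod 13).
  v = [5, 4, 9, 7, 1].
Step 2: syndromes of r = [2, 6, 8, 5, 7] (all sums mod 13).
  S_0 = Σ v_i r_i = 5·2 + 4·6 + 9·8 + 7·5 + 1·7 = 148 ≡ 5.
  S_1 = Σ v_i α_i r_i = 5·3·2 + 4·4·6 + 9·7·8 + 7·9·5 + 1·12·7 = 1029 ≡ 2.
  α_i^2 mod 13 = [9, 3, 10, 3, 1].
  S_2 = Σ v_i α_i^2 r_i = 5·9·2 + 4·3·6 + 9·10·8 + 7·3·5 + 1·1·7 = 994 ≡ 6.
  S = (5, 2, 6) ≠ 0, so r is not a codeword (an error is present).
Step 3: locate the error. For a single error e at position i, S_ℓ = v_i·e·α_i^ℓ, so α_err = S_1/S_0.
  S_0^{−1} = 5^{−1} = 8 (mod 13), so α_err = 2·8 = 16 ≡ 3 = α_1. Error position i = 1.
  Consistency check: S_2/S_1 = 6·7 = 42 ≡ 3 = α_err ✓ (single-error assumption holds).
Step 4: error magnitude e = S_0/v_1 = S_0·∏_{j≠1}(α_1 − α_j) = 5·8 = 40 ≡ 1 (mod 13).
Step 5: correct position 1: c_1 = r_1 − e = 2 − 1 ≡ 1 (mod 13). Hence c = [1, 6, 8, 5, 7].
  Check: interpolating c through the α_i gives m(x) = 12 + 5·x (degree < 2) with m(α_i) = c_i for every i, so c is indeed a codeword.


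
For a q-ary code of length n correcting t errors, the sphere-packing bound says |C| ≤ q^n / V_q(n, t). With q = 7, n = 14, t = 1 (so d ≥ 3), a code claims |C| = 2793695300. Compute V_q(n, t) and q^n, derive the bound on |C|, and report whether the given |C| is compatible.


V_q(n, t) = 85, q^n = 678223072849, Hamming bound = 7979094974, |C| = 2793695300 ≤ bound (satisfied).

Step 1: Compute V_q(n, t) = Σ_{j=0}^1 C(n, j) (q−1)^j.
  j = 0: C(14,0)·(6)^0 = 1·1 = 1.
  j = 1: C(14,1)·(6)^1 = 14·6 = 84.
  V_q(n, t) = 1 + 84 = 85.
Step 2: q^n = 7^14 = 678223072849.
Step 3: Hamming bound ⌊q^n / V_q(n,t)⌋ = ⌊678223072849/85⌋ = 7979094974.
Step 4: Compare |C| = 2793695300 to 7979094974: satisfied.
The claimed |C| lies below the Hamming bound.


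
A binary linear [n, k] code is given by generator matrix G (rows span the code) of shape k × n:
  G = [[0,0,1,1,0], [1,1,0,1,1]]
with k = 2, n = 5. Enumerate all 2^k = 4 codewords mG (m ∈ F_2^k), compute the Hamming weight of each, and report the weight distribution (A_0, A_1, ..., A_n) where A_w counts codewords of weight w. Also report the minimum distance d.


Weight distribution: A_0 = 1, A_2 = 1, A_4 = 2. Minimum distance d = 2.

Enumerate all 2^2 = 4 messages m ∈ F_2^2.
For each, compute codeword c = mG in F_2^5, then tally its weight.
  m = 00 → c = 00000, weight = 0.
  m = 10 → c = 00110, weight = 2.
  m = 01 → c = 11011, weight = 4.
  m = 11 → c = 11101, weight = 4.
Tally weights:
  weight 0: 1 codewords.
  weight 2: 1 codewords.
  weight 4: 2 codewords.
Minimum distance d = smallest w > 0 with A_w > 0 = 2.
Sanity: Σ A_w = 4 = 2^2 = 4 ✓.


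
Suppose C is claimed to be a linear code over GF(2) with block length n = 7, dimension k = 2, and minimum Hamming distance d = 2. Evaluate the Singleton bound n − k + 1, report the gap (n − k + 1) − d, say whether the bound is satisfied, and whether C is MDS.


Singleton RHS = n − k + 1 = 6, slack = 4, bound satisfied, not MDS.

Singleton bound: d ≤ n − k + 1.
Here n = 7, k = 2, so n − k + 1 = 6.
Given d = 2, check d ≤ 6: YES.
Slack = (n − k + 1) − d = 4.
The code is NOT MDS (slack = 4 > 0).
Description: the claimed parameters are [7, 2, 2]_2; such a code would be non-MDS.


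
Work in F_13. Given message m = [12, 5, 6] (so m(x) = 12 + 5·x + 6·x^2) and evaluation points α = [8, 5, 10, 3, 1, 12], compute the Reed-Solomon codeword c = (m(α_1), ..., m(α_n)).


c = [7, 5, 12, 3, 10, 0]

Message polynomial: m(x) = 12 + 5·x + 6·x^2 (mod 13).
For each evaluation point α_i, compute m(α_i) mod 13:
  α_1 = 8: Horner steps 6 → 1 → 7, so m(8) = 7.
  α_2 = 5: Horner steps 6 → 9 → 5, so m(5) = 5.
  α_3 = 10: Horner steps 6 → 0 → 12, so m(10) = 12.
  α_4 = 3: Horner steps 6 → 10 → 3, so m(3) = 3.
  α_5 = 1: Horner steps 6 → 11 → 10, so m(1) = 10.
  α_6 = 12: Horner steps 6 → 12 → 0, so m(12) = 0.
Codeword c = [7, 5, 12, 3, 10, 0] ∈ F_13^6.


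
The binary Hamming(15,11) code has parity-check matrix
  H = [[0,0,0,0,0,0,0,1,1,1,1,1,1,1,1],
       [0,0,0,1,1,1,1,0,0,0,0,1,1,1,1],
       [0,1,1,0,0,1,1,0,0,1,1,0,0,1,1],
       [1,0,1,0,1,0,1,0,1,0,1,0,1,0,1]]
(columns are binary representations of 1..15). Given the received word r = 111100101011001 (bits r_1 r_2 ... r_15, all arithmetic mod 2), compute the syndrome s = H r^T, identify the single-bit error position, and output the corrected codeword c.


s = (0, 0, 1, 0)^T, error position = 2, corrected codeword c = 101100101011001

Compute s = H r^T mod 2 one row at a time:
  s_1 = 0 + 1 + 0 + 1 + 1 + 0 + 0 + 1 = 4 ≡ 0 (mod 2).
  s_2 = 1 + 0 + 0 + 1 + 1 + 0 + 0 + 1 = 4 ≡ 0 (mod 2).
  s_3 = 1 + 1 + 0 + 1 + 0 + 1 + 0 + 1 = 5 ≡ 1 (mod 2).
  s_4 = 1 + 1 + 0 + 1 + 1 + 1 + 0 + 1 = 6 ≡ 0 (mod 2).
s = (0, 0, 1, 0)^T — this equals column 2 of H (binary 0010), so error is at position 2.
Correct: flip bit 2 of r = 111100101011001 to get c = 101100101011001.


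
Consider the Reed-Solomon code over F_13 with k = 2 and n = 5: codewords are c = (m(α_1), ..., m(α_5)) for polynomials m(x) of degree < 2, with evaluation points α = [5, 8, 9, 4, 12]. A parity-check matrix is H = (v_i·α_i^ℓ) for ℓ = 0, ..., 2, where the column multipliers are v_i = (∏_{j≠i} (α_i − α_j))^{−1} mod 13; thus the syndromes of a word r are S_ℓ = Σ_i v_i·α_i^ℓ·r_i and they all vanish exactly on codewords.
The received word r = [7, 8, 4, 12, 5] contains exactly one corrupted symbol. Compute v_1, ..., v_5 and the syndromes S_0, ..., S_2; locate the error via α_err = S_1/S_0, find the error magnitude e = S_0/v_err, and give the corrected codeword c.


S = (10, 1, 4), error at position 4, error magnitude e = 1, c = [7, 8, 4, 11, 5].

Step 1: column multipliers v_i = (∏_{j≠i}(α_i − α_j))^{−1} mod 13.
  i = 1 (α = 5): (5−8)(5−9)(5−4)(5−12) = (−3)·(−4)·1·(−7) = −84 ≡ 7, so v_1 = 7^{−1} = 2 (mod 13).
  i = 2 (α = 8): (8−5)(8−9)(8−4)(8−12) = 3·(−1)·4·(−4) = 48 ≡ 9, so v_2 = 9^{−1} = 3 (mod 13).
  i = 3 (α = 9): (9−5)(9−8)(9−4)(9−12) = 4·1·5·(−3) = −60 ≡ 5, so v_3 = 5^{−1} = 8 (mod 13).
  i = 4 (α = 4): (4−5)(4−8)(4−9)(4−12) = (−1)·(−4)·(−5)·(−8) = 160 ≡ 4, so v_4 = 4^{−1} = 10 (mod 13).
  i = 5 (α = 12): (12−5)(12−8)(12−9)(12−4) = 7·4·3·8 = 672 ≡ 9, so v_5 = 9^{−1} = 3 (mod 13).
  v = [2, 3, 8, 10, 3].
Step 2: syndromes of r = [7, 8, 4, 12, 5] (all sums mod 13).
  S_0 = Σ v_i r_i = 2·7 + 3·8 + 8·4 + 10·12 + 3·5 = 205 ≡ 10.
  S_1 = Σ v_i α_i r_i = 2·5·7 + 3·8·8 + 8·9·4 + 10·4·12 + 3·12·5 = 1210 ≡ 1.
  α_i^2 mod 13 = [12, 12, 3, 3, 1].
  S_2 = Σ v_i α_i^2 r_i = 2·12·7 + 3·12·8 + 8·3·4 + 10·3·12 + 3·1·5 = 927 ≡ 4.
  S = (10, 1, 4) ≠ 0, so r is not a codeword (an error is present).
Step 3: locate the error. For a single error e at position i, S_ℓ = v_i·e·α_i^ℓ, so α_err = S_1/S_0.
  S_0^{−1} = 10^{−1} = 4 (mod 13), so α_err = 1·4 = 4 ≡ 4 = α_4. Error position i = 4.
  Consistency check: S_2/S_1 = 4·1 = 4 ≡ 4 = α_err ✓ (single-error assumption holds).
Step 4: error magnitude e = S_0/v_4 = S_0·∏_{j≠4}(α_4 − α_j) = 10·4 = 40 ≡ 1 (mod 13).
Step 5: correct position 4: c_4 = r_4 − e = 12 − 1 ≡ 11 (mod 13). Hence c = [7, 8, 4, 11, 5].
  Check: interpolating c through the α_i gives m(x) = 1 + 9·x (degree < 2) with m(α_i) = c_i for every i, so c is indeed a codeword.


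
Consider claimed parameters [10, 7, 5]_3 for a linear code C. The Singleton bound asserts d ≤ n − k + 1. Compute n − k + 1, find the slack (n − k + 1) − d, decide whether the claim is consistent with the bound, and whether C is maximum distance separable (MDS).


Singleton RHS = n − k + 1 = 4, slack = -1, bound violated (no such code; not MDS).

Singleton bound: d ≤ n − k + 1.
Here n = 10, k = 7, so n − k + 1 = 4.
Given d = 5, check d ≤ 4: NO.
Slack = (n − k + 1) − d = -1.
The slack is negative: d = 5 exceeds n − k + 1 = 4 by 1, so the Singleton bound is violated and no linear [10, 7, 5]_3 code can exist. In particular it is not MDS (MDS requires d = n − k + 1 exactly).
Description: the claimed parameters are [10, 7, 5]_3; such a code would be impossible (violates the Singleton bound).


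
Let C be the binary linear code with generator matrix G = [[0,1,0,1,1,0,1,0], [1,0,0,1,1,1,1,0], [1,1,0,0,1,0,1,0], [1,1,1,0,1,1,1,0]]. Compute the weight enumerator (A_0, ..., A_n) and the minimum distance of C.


Weight distribution: A_0 = 1, A_2 = 2, A_3 = 6, A_4 = 3, A_5 = 2, A_6 = 2. Minimum distance d = 2.

Enumerate all 2^4 = 16 messages m ∈ F_2^4.
For each, compute codeword c = mG in F_2^8, then tally its weight.
  m = 0000 → c = 00000000, weight = 0.
  m = 1000 → c = 01011010, weight = 4.
  m = 0100 → c = 10011110, weight = 5.
  m = 1100 → c = 11000100, weight = 3.
  m = 0010 → c = 11001010, weight = 4.
  m = 1010 → c = 10010000, weight = 2.
  m = 0110 → c = 01010100, weight = 3.
  m = 1110 → c = 00001110, weight = 3.
  m = 0001 → c = 11101110, weight = 6.
  m = 1001 → c = 10110100, weight = 4.
  m = 0101 → c = 01110000, weight = 3.
  m = 1101 → c = 00101010, weight = 3.
  m = 0011 → c = 00100100, weight = 2.
  m = 1011 → c = 01111110, weight = 6.
  m = 0111 → c = 10111010, weight = 5.
  m = 1111 → c = 11100000, weight = 3.
Tally weights:
  weight 0: 1 codewords.
  weight 2: 2 codewords.
  weight 3: 6 codewords.
  weight 4: 3 codewords.
  weight 5: 2 codewords.
  weight 6: 2 codewords.
Minimum distance d = smallest w > 0 with A_w > 0 = 2.
Sanity: Σ A_w = 16 = 2^4 = 16 ✓.


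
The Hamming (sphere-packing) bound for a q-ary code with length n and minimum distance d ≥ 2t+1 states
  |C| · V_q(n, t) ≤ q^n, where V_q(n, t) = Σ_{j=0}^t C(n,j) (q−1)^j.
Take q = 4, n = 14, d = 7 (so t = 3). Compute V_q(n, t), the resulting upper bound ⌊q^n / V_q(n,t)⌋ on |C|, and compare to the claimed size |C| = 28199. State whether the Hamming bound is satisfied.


V_q(n, t) = 10690, q^n = 268435456, Hamming bound = 25110, |C| = 28199 > bound (violated).

Step 1: Compute V_q(n, t) = Σ_{j=0}^3 C(n, j) (q−1)^j.
  j = 0: C(14,0)·(3)^0 = 1·1 = 1.
  j = 1: C(14,1)·(3)^1 = 14·3 = 42.
  j = 2: C(14,2)·(3)^2 = 91·9 = 819.
  j = 3: C(14,3)·(3)^3 = 364·27 = 9828.
  V_q(n, t) = 1 + 42 + 819 + 9828 = 10690.
Step 2: q^n = 4^14 = 268435456.
Step 3: Hamming bound ⌊q^n / V_q(n,t)⌋ = ⌊268435456/10690⌋ = 25110.
Step 4: Compare |C| = 28199 to 25110: violated.
The claimed |C| lies above the Hamming bound, so no 4-ary code of length 14 with d ≥ 7 can have 28199 codewords.


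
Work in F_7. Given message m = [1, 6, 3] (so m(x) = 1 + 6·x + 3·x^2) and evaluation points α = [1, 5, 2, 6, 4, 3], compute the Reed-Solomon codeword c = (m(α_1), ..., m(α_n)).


c = [3, 1, 4, 5, 3, 4]

Message polynomial: m(x) = 1 + 6·x + 3·x^2 (mod 7).
For each evaluation point α_i, compute m(α_i) mod 7:
  α_1 = 1: Horner steps 3 → 2 → 3, so m(1) = 3.
  α_2 = 5: Horner steps 3 → 0 → 1, so m(5) = 1.
  α_3 = 2: Horner steps 3 → 5 → 4, so m(2) = 4.
  α_4 = 6: Horner steps 3 → 3 → 5, so m(6) = 5.
  α_5 = 4: Horner steps 3 → 4 → 3, so m(4) = 3.
  α_6 = 3: Horner steps 3 → 1 → 4, so m(3) = 4.
Codeword c = [3, 1, 4, 5, 3, 4] ∈ F_7^6.


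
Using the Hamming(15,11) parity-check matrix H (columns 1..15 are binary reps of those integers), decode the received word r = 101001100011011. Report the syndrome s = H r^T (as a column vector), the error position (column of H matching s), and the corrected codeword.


s = (0, 1, 0, 1)^T, error position = 5, corrected codeword c = 101011100011011

Compute s = H r^T mod 2 one row at a time:
  s_1 = 0 + 0 + 0 + 1 + 1 + 0 + 1 + 1 = 4 ≡ 0 (mod 2).
  s_2 = 0 + 0 + 1 + 1 + 1 + 0 + 1 + 1 = 5 ≡ 1 (mod 2).
  s_3 = 0 + 1 + 1 + 1 + 0 + 1 + 1 + 1 = 6 ≡ 0 (mod 2).
  s_4 = 1 + 1 + 0 + 1 + 0 + 1 + 0 + 1 = 5 ≡ 1 (mod 2).
s = (0, 1, 0, 1)^T — this equals column 5 of H (binary 0101), so error is at position 5.
Correct: flip bit 5 of r = 101001100011011 to get c = 101011100011011.


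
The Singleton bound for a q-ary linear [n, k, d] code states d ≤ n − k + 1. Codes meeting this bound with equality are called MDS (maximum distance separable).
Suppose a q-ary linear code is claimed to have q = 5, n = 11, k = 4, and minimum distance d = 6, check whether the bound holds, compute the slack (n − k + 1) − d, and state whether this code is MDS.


Singleton RHS = n − k + 1 = 8, slack = 2, bound satisfied, not MDS.

Singleton bound: d ≤ n − k + 1.
Here n = 11, k = 4, so n − k + 1 = 8.
Given d = 6, check d ≤ 8: YES.
Slack = (n − k + 1) − d = 2.
The code is NOT MDS (slack = 2 > 0).
Description: the claimed parameters are [11, 4, 6]_5; such a code would be non-MDS.


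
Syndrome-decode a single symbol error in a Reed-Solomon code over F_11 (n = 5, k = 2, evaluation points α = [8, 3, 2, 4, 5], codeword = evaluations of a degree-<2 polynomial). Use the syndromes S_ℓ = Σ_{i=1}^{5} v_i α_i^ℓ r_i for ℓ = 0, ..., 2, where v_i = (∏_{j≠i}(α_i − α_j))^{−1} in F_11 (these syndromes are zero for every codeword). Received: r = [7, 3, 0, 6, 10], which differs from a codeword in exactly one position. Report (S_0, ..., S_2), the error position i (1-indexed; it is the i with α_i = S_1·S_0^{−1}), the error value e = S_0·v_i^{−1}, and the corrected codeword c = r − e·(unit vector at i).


S = (3, 4, 9), error at position 5, error magnitude e = 1, c = [7, 3, 0, 6, 9].

Step 1: column multipliers v_i = (∏_{j≠i}(α_i − α_j))^{−1} mod 11.
  i = 1 (α = 8): (8−3)(8−2)(8−4)(8−5) = 5·6·4·3 = 360 ≡ 8, so v_1 = 8^{−1} = 7 (mod 11).
  i = 2 (α = 3): (3−8)(3−2)(3−4)(3−5) = (−5)·1·(−1)·(−2) = −10 ≡ 1, so v_2 = 1^{−1} = 1 (mod 11).
  i = 3 (α = 2): (2−8)(2−3)(2−4)(2−5) = (−6)·(−1)·(−2)·(−3) = 36 ≡ 3, so v_3 = 3^{−1} = 4 (mod 11).
  i = 4 (α = 4): (4−8)(4−3)(4−2)(4−5) = (−4)·1·2·(−1) = 8 ≡ 8, so v_4 = 8^{−1} = 7 (mod 11).
  i = 5 (α = 5): (5−8)(5−3)(5−2)(5−4) = (−3)·2·3·1 = −18 ≡ 4, so v_5 = 4^{−1} = 3 (mod 11).
  v = [7, 1, 4, 7, 3].
Step 2: syndromes of r = [7, 3, 0, 6, 10] (all sums mod 11).
  S_0 = Σ v_i r_i = 7·7 + 1·3 + 4·0 + 7·6 + 3·10 = 124 ≡ 3.
  S_1 = Σ v_i α_i r_i = 7·8·7 + 1·3·3 + 4·2·0 + 7·4·6 + 3·5·10 = 719 ≡ 4.
  α_i^2 mod 11 = [9, 9, 4, 5, 3].
  S_2 = Σ v_i α_i^2 r_i = 7·9·7 + 1·9·3 + 4·4·0 + 7·5·6 + 3·3·10 = 768 ≡ 9.
  S = (3, 4, 9) ≠ 0, so r is not a codeword (an error is present).
Step 3: locate the error. For a single error e at position i, S_ℓ = v_i·e·α_i^ℓ, so α_err = S_1/S_0.
  S_0^{−1} = 3^{−1} = 4 (mod 11), so α_err = 4·4 = 16 ≡ 5 = α_5. Error position i = 5.
  Consistency check: S_2/S_1 = 9·3 = 27 ≡ 5 = α_err ✓ (single-error assumption holds).
Step 4: error magnitude e = S_0/v_5 = S_0·∏_{j≠5}(α_5 − α_j) = 3·4 = 12 ≡ 1 (mod 11).
Step 5: correct position 5: c_5 = r_5 − e = 10 − 1 ≡ 9 (mod 11). Hence c = [7, 3, 0, 6, 9].
  Check: interpolating c through the α_i gives m(x) = 5 + 3·x (degree < 2) with m(α_i) = c_i for every i, so c is indeed a codeword.


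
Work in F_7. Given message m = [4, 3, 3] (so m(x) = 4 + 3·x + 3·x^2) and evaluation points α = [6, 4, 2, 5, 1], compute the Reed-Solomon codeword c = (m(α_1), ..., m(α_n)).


c = [4, 1, 1, 3, 3]

Message polynomial: m(x) = 4 + 3·x + 3·x^2 (mod 7).
For each evaluation point α_i, compute m(α_i) mod 7:
  α_1 = 6: Horner steps 3 → 0 → 4, so m(6) = 4.
  α_2 = 4: Horner steps 3 → 1 → 1, so m(4) = 1.
  α_3 = 2: Horner steps 3 → 2 → 1, so m(2) = 1.
  α_4 = 5: Horner steps 3 → 4 → 3, so m(5) = 3.
  α_5 = 1: Horner steps 3 → 6 → 3, so m(1) = 3.
Codeword c = [4, 1, 1, 3, 3] ∈ F_7^5.


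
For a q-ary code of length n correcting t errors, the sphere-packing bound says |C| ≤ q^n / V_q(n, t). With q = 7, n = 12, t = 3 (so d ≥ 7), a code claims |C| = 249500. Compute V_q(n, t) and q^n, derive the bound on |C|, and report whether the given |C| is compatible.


V_q(n, t) = 49969, q^n = 13841287201, Hamming bound = 276997, |C| = 249500 ≤ bound (satisfied).

Step 1: Compute V_q(n, t) = Σ_{j=0}^3 C(n, j) (q−1)^j.
  j = 0: C(12,0)·(6)^0 = 1·1 = 1.
  j = 1: C(12,1)·(6)^1 = 12·6 = 72.
  j = 2: C(12,2)·(6)^2 = 66·36 = 2376.
  j = 3: C(12,3)·(6)^3 = 220·216 = 47520.
  V_q(n, t) = 1 + 72 + 2376 + 47520 = 49969.
Step 2: q^n = 7^12 = 13841287201.
Step 3: Hamming bound ⌊q^n / V_q(n,t)⌋ = ⌊13841287201/49969⌋ = 276997.
Step 4: Compare |C| = 249500 to 276997: satisfied.
The claimed |C| lies below the Hamming bound.


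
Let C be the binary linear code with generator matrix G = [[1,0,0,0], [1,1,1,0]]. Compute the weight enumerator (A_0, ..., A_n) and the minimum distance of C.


Weight distribution: A_0 = 1, A_1 = 1, A_2 = 1, A_3 = 1. Minimum distance d = 1.

Enumerate all 2^2 = 4 messages m ∈ F_2^2.
For each, compute codeword c = mG in F_2^4, then tally its weight.
  m = 00 → c = 0000, weight = 0.
  m = 10 → c = 1000, weight = 1.
  m = 01 → c = 1110, weight = 3.
  m = 11 → c = 0110, weight = 2.
Tally weights:
  weight 0: 1 codewords.
  weight 1: 1 codewords.
  weight 2: 1 codewords.
  weight 3: 1 codewords.
Minimum distance d = smallest w > 0 with A_w > 0 = 1.
Sanity: Σ A_w = 4 = 2^2 = 4 ✓.


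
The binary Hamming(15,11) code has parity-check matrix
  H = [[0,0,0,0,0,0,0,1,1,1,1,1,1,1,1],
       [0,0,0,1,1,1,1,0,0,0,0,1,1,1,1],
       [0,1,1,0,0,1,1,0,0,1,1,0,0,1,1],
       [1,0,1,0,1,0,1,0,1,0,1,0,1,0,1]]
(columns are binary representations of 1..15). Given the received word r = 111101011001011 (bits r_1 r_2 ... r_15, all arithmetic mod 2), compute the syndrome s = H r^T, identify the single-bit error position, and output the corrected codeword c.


s = (1, 1, 1, 0)^T, error position = 14, corrected codeword c = 111101011001001

Compute s = H r^T mod 2 one row at a time:
  s_1 = 1 + 1 + 0 + 0 + 1 + 0 + 1 + 1 = 5 ≡ 1 (mod 2).
  s_2 = 1 + 0 + 1 + 0 + 1 + 0 + 1 + 1 = 5 ≡ 1 (mod 2).
  s_3 = 1 + 1 + 1 + 0 + 0 + 0 + 1 + 1 = 5 ≡ 1 (mod 2).
  s_4 = 1 + 1 + 0 + 0 + 1 + 0 + 0 + 1 = 4 ≡ 0 (mod 2).
s = (1, 1, 1, 0)^T — this equals column 14 of H (binary 1110), so error is at position 14.
Correct: flip bit 14 of r = 111101011001011 to get c = 111101011001001.


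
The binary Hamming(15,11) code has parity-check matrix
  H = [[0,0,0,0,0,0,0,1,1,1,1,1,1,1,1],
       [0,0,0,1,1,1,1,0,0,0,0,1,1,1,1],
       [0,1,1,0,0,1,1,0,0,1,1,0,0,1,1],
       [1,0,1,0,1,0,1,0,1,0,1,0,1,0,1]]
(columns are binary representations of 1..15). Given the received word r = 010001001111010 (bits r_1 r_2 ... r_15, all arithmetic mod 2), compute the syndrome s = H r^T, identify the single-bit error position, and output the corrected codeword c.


s = (1, 1, 1, 0)^T, error position = 14, corrected codeword c = 010001001111000

Compute s = H r^T mod 2 one row at a time:
  s_1 = 0 + 1 + 1 + 1 + 1 + 0 + 1 + 0 = 5 ≡ 1 (mod 2).
  s_2 = 0 + 0 + 1 + 0 + 1 + 0 + 1 + 0 = 3 ≡ 1 (mod 2).
  s_3 = 1 + 0 + 1 + 0 + 1 + 1 + 1 + 0 = 5 ≡ 1 (mod 2).
  s_4 = 0 + 0 + 0 + 0 + 1 + 1 + 0 + 0 = 2 ≡ 0 (mod 2).
s = (1, 1, 1, 0)^T — this equals column 14 of H (binary 1110), so error is at position 14.
Correct: flip bit 14 of r = 010001001111010 to get c = 010001001111000.


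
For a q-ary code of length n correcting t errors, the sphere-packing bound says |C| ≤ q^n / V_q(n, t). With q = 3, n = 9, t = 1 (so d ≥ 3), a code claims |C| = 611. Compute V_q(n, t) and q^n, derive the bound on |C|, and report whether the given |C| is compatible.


V_q(n, t) = 19, q^n = 19683, Hamming bound = 1035, |C| = 611 ≤ bound (satisfied).

Step 1: Compute V_q(n, t) = Σ_{j=0}^1 C(n, j) (q−1)^j.
  j = 0: C(9,0)·(2)^0 = 1·1 = 1.
  j = 1: C(9,1)·(2)^1 = 9·2 = 18.
  V_q(n, t) = 1 + 18 = 19.
Step 2: q^n = 3^9 = 19683.
Step 3: Hamming bound ⌊q^n / V_q(n,t)⌋ = ⌊19683/19⌋ = 1035.
Step 4: Compare |C| = 611 to 1035: satisfied.
The claimed |C| lies below the Hamming bound.


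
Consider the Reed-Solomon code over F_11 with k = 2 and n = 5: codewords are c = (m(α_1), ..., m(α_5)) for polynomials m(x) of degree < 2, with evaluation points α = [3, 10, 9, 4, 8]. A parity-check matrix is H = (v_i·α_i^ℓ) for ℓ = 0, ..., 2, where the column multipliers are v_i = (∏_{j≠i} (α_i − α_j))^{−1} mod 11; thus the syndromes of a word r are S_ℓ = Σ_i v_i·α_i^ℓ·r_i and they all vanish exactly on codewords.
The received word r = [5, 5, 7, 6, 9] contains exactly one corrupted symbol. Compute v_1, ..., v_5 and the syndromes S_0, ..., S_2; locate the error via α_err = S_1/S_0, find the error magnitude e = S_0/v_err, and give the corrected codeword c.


S = (8, 2, 6), error at position 1, error magnitude e = 8, c = [8, 5, 7, 6, 9].

Step 1: column multipliers v_i = (∏_{j≠i}(α_i − α_j))^{−1} mod 11.
  i = 1 (α = 3): (3−10)(3−9)(3−4)(3−8) = (−7)·(−6)·(−1)·(−5) = 210 ≡ 1, so v_1 = 1^{−1} = 1 (mod 11).
  i = 2 (α = 10): (10−3)(10−9)(10−4)(10−8) = 7·1·6·2 = 84 ≡ 7, so v_2 = 7^{−1} = 8 (mod 11).
  i = 3 (α = 9): (9−3)(9−10)(9−4)(9−8) = 6·(−1)·5·1 = −30 ≡ 3, so v_3 = 3^{−1} = 4 (mod 11).
  i = 4 (α = 4): (4−3)(4−10)(4−9)(4−8) = 1·(−6)·(−5)·(−4) = −120 ≡ 1, so v_4 = 1^{−1} = 1 (mod 11).
  i = 5 (α = 8): (8−3)(8−10)(8−9)(8−4) = 5·(−2)·(−1)·4 = 40 ≡ 7, so v_5 = 7^{−1} = 8 (mod 11).
  v = [1, 8, 4, 1, 8].
Step 2: syndromes of r = [5, 5, 7, 6, 9] (all sums mod 11).
  S_0 = Σ v_i r_i = 1·5 + 8·5 + 4·7 + 1·6 + 8·9 = 151 ≡ 8.
  S_1 = Σ v_i α_i r_i = 1·3·5 + 8·10·5 + 4·9·7 + 1·4·6 + 8·8·9 = 1267 ≡ 2.
  α_i^2 mod 11 = [9, 1, 4, 5, 9].
  S_2 = Σ v_i α_i^2 r_i = 1·9·5 + 8·1·5 + 4·4·7 + 1·5·6 + 8·9·9 = 875 ≡ 6.
  S = (8, 2, 6) ≠ 0, so r is not a codeword (an error is present).
Step 3: locate the error. For a single error e at position i, S_ℓ = v_i·e·α_i^ℓ, so α_err = S_1/S_0.
  S_0^{−1} = 8^{−1} = 7 (mod 11), so α_err = 2·7 = 14 ≡ 3 = α_1. Error position i = 1.
  Consistency check: S_2/S_1 = 6·6 = 36 ≡ 3 = α_err ✓ (single-error assumption holds).
Step 4: error magnitude e = S_0/v_1 = S_0·∏_{j≠1}(α_1 − α_j) = 8·1 = 8 ≡ 8 (mod 11).
Step 5: correct position 1: c_1 = r_1 − e = 5 − 8 ≡ 8 (mod 11). Hence c = [8, 5, 7, 6, 9].
  Check: interpolating c through the α_i gives m(x) = 3 + 9·x (degree < 2) with m(α_i) = c_i for every i, so c is indeed a codeword.


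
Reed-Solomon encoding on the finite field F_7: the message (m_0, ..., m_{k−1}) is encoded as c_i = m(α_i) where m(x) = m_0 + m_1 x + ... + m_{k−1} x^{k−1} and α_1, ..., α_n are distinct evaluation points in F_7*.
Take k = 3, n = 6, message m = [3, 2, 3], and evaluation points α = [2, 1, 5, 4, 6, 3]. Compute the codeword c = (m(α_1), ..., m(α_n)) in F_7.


c = [5, 1, 4, 3, 4, 1]

Message polynomial: m(x) = 3 + 2·x + 3·x^2 (mod 7).
For each evaluation point α_i, compute m(α_i) mod 7:
  α_1 = 2: Horner steps 3 → 1 → 5, so m(2) = 5.
  α_2 = 1: Horner steps 3 → 5 → 1, so m(1) = 1.
  α_3 = 5: Horner steps 3 → 3 → 4, so m(5) = 4.
  α_4 = 4: Horner steps 3 → 0 → 3, so m(4) = 3.
  α_5 = 6: Horner steps 3 → 6 → 4, so m(6) = 4.
  α_6 = 3: Horner steps 3 → 4 → 1, so m(3) = 1.
Codeword c = [5, 1, 4, 3, 4, 1] ∈ F_7^6.


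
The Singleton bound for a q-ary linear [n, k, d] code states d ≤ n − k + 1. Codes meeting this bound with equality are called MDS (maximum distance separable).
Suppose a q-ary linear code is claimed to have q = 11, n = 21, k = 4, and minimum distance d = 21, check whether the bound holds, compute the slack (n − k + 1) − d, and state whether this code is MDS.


Singleton RHS = n − k + 1 = 18, slack = -3, bound violated (no such code; not MDS).

Singleton bound: d ≤ n − k + 1.
Here n = 21, k = 4, so n − k + 1 = 18.
Given d = 21, check d ≤ 18: NO.
Slack = (n − k + 1) − d = -3.
The slack is negative: d = 21 exceeds n − k + 1 = 18 by 3, so the Singleton bound is violated and no linear [21, 4, 21]_11 code can exist. In particular it is not MDS (MDS requires d = n − k + 1 exactly).
Description: the claimed parameters are [21, 4, 21]_11; such a code would be impossible (violates the Singleton bound).


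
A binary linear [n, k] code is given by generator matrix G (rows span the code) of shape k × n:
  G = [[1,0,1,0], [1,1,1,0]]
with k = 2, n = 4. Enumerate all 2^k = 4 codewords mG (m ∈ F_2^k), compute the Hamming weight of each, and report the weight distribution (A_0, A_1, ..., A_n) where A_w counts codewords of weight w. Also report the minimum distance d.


Weight distribution: A_0 = 1, A_1 = 1, A_2 = 1, A_3 = 1. Minimum distance d = 1.

Enumerate all 2^2 = 4 messages m ∈ F_2^2.
For each, compute codeword c = mG in F_2^4, then tally its weight.
  m = 00 → c = 0000, weight = 0.
  m = 10 → c = 1010, weight = 2.
  m = 01 → c = 1110, weight = 3.
  m = 11 → c = 0100, weight = 1.
Tally weights:
  weight 0: 1 codewords.
  weight 1: 1 codewords.
  weight 2: 1 codewords.
  weight 3: 1 codewords.
Minimum distance d = smallest w > 0 with A_w > 0 = 1.
Sanity: Σ A_w = 4 = 2^2 = 4 ✓.
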